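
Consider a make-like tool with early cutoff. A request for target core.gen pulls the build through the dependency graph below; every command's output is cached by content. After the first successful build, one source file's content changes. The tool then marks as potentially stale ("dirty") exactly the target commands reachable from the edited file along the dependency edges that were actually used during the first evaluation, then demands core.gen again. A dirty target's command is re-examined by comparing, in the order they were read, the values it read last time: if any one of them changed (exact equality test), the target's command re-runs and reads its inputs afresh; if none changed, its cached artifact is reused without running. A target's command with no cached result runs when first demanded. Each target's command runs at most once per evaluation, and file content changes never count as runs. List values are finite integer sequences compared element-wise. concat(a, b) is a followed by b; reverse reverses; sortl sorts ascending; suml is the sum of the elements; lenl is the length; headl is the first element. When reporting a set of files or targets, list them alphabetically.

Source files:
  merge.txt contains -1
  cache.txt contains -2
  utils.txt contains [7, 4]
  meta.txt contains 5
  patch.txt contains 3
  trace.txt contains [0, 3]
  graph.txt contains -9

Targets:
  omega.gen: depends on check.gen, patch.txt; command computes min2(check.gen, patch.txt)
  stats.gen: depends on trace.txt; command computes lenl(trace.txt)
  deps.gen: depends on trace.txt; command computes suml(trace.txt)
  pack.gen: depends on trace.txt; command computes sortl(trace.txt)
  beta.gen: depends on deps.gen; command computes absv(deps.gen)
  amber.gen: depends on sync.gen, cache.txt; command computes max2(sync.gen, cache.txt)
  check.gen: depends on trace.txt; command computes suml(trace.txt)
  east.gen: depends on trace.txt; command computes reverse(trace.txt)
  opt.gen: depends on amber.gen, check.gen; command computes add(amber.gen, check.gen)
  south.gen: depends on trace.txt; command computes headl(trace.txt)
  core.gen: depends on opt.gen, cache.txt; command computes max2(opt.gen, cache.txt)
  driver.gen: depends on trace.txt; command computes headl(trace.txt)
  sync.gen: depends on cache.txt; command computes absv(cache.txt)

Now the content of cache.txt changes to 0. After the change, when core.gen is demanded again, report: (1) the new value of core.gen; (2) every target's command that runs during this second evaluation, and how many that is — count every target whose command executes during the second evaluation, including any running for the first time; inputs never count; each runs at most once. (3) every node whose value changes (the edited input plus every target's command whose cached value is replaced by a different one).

Demanding core.gen again yields 3.
4 target commands run: amber.gen, core.gen, opt.gen, sync.gen.
The nodes whose values change: amber.gen, cache.txt, core.gen, opt.gen, sync.gen.

First demand of the output computes:
  check.gen = suml([0, 3]) = 3
  sync.gen = absv(-2) = 2
  amber.gen = max2(2, -2) = 2
  opt.gen = add(2, 3) = 5
  core.gen = max2(5, -2) = 5

After the edit, cleaning proceeds:
  sync.gen: a read changed (cache.txt -2->0) — executes, giving 0.
  amber.gen: a read changed (sync.gen 2->0; cache.txt -2->0) — executes, giving 0.
  opt.gen: a read changed (amber.gen 2->0) — executes, giving 3.
  core.gen: a read changed (opt.gen 5->3; cache.txt -2->0) — executes, giving 3.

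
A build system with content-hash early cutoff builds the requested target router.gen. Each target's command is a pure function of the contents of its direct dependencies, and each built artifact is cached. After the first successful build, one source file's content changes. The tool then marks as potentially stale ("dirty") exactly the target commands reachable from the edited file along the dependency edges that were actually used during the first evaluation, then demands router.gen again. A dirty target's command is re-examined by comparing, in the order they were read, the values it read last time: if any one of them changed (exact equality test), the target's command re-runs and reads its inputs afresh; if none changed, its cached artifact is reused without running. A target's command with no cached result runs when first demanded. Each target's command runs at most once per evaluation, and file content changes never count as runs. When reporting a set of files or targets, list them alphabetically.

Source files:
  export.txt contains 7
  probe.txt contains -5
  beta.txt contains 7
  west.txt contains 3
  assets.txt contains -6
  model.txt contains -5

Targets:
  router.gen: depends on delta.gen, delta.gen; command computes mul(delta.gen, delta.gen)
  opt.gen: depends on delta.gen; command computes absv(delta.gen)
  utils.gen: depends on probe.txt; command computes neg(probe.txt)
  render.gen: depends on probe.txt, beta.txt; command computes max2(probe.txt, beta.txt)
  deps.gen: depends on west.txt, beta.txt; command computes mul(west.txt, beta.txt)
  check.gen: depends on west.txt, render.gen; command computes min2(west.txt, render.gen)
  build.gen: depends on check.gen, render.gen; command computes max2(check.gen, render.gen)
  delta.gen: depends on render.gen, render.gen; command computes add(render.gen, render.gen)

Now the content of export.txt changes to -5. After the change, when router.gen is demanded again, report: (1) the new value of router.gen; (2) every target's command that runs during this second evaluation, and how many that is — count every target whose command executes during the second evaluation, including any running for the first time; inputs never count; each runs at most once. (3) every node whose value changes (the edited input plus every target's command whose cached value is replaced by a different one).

New value of router.gen: 196.
Target commands that run: none — 0 in total.
Values that change: export.txt.
Key observation: export.txt is never demanded by the output, so the edit triggers no recomputation at all.

First evaluation (everything demanded from the output):
  render.gen = max2(-5, 7) = 7
  delta.gen = add(7, 7) = 14
  router.gen = mul(14, 14) = 196

Propagation after the edit:
  export.txt feeds no computation that the output demands — nothing is marked dirty and nothing runs.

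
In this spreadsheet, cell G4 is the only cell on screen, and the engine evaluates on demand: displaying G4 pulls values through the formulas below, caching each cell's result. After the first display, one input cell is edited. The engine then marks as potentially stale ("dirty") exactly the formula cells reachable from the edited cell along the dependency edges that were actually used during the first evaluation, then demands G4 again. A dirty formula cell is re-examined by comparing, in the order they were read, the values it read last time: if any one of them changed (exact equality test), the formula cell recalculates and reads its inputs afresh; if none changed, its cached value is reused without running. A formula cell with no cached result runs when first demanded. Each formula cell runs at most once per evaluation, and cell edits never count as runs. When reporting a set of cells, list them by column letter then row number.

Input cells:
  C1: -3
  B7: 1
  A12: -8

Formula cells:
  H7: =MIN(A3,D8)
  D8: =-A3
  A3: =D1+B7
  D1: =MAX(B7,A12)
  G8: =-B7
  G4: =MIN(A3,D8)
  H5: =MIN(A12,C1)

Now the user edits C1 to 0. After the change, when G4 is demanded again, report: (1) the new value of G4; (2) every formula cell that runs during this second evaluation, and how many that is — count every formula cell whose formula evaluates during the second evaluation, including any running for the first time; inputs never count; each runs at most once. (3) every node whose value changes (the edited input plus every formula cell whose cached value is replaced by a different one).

G4 now evaluates to -2.
Run set: none (0 run).
Changed values: C1.
The important point: nothing the output needs ever reads C1, so the edit is invisible to it.

Initial pass — values computed on the first demand:
  D1 = MAX(1, -8) = 1
  A3 = 1 + 1 = 2
  D8 = -(2) = -2
  G4 = MIN(2, -2) = -2

Second demand — change propagation:
  no demanded computation ever read C1, so the edit dirties nothing and nothing runs.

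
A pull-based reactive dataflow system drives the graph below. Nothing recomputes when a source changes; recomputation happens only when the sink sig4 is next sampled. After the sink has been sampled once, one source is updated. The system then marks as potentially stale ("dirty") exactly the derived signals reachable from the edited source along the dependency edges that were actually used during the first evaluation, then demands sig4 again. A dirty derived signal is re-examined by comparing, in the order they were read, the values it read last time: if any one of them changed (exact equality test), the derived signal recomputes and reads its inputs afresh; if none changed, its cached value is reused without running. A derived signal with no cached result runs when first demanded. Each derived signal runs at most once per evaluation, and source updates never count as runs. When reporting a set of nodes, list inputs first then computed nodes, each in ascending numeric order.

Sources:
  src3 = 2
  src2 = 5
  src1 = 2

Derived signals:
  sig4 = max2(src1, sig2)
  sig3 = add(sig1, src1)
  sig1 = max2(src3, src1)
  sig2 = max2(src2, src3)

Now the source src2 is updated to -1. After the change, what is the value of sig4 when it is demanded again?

First evaluation (everything demanded from the output):
  sig2 = max2(5, 2) = 5
  sig4 = max2(2, 5) = 5

Propagation after the edit:
  sig2: runs — src2 5->-1; result 2.
  sig4: runs — sig2 5->2; result 2.

New value of sig4: 2.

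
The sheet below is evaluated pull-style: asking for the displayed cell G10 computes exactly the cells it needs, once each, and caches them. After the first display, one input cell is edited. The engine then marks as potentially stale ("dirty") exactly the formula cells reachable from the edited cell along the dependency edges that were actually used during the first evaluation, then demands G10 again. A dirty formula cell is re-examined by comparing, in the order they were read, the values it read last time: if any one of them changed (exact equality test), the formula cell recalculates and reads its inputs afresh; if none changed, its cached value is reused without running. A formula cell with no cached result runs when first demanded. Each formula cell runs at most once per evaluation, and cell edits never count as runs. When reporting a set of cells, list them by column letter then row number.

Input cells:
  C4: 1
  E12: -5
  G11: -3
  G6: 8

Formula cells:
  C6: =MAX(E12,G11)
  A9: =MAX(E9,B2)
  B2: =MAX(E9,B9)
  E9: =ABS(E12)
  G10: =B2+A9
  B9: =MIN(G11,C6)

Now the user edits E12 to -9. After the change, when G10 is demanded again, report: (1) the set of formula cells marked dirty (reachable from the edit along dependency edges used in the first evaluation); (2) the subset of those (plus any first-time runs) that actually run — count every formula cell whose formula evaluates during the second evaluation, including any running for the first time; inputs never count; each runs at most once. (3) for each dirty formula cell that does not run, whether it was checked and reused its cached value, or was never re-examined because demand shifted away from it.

First demand of the output computes:
  C6 = MAX(-5, -3) = -3
  B9 = MIN(-3, -3) = -3
  E9 = ABS(-5) = 5
  B2 = MAX(5, -3) = 5
  A9 = MAX(5, 5) = 5
  G10 = 5 + 5 = 10

After the edit, cleaning proceeds:
  C6: a read changed (E12 -5->-9) — executes, giving -3 — identical to its old value.
  B9: dirty, but its reads are unchanged (G11 unchanged, C6 unchanged); cached -3 stands.
  E9: a read changed (E12 -5->-9) — executes, giving 9.
  B2: a read changed (E9 5->9) — executes, giving 9.
  A9: a read changed (E9 5->9; B2 5->9) — executes, giving 9.
  G10: a read changed (B2 5->9; A9 5->9) — executes, giving 18.

Note where the cutoff bites: B9 is checked, finds nothing changed, and keeps its cache.

The edit dirties: A9, B2, B9, C6, E9, G10.
5 formula cells run: A9, B2, C6, E9, G10.
Cache hits after checking: B9.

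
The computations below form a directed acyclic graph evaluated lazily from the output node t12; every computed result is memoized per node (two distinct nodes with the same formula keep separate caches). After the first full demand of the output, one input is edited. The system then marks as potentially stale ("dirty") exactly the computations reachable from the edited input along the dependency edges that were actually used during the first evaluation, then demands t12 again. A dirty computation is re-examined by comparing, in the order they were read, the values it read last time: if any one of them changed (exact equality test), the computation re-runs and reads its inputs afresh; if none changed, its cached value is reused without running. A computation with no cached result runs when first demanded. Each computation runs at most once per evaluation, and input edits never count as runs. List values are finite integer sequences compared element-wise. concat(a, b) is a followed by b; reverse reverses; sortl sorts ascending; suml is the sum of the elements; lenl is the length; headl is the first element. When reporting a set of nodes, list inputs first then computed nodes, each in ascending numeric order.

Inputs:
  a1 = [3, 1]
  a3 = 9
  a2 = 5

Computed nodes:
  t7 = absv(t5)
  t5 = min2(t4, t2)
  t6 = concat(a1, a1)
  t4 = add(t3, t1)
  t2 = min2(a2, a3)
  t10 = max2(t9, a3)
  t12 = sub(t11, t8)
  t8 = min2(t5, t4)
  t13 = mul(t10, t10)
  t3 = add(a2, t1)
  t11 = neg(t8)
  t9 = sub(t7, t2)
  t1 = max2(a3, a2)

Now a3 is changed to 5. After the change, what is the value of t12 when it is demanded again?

Demanding t12 again yields -10.
Note where the cutoff bites: t11 is checked, finds nothing changed, and keeps its cache.

First demand of the output computes:
  t1 = max2(9, 5) = 9
  t2 = min2(5, 9) = 5
  t3 = add(5, 9) = 14
  t4 = add(14, 9) = 23
  t5 = min2(23, 5) = 5
  t8 = min2(5, 23) = 5
  t11 = neg(5) = -5
  t12 = sub(-5, 5) = -10

After the edit, cleaning proceeds:
  t1: a read changed (a3 9->5) — executes, giving 5.
  t2: a read changed (a3 9->5) — executes, giving 5 — identical to its old value.
  t3: a read changed (t1 9->5) — executes, giving 10.
  t4: a read changed (t3 14->10; t1 9->5) — executes, giving 15.
  t5: a read changed (t4 23->15) — executes, giving 5 — identical to its old value.
  t8: a read changed (t4 23->15) — executes, giving 5 — identical to its old value.
  t11: dirty, but its reads are unchanged (t8 unchanged); cached -5 stands.
  t12: dirty, but its reads are unchanged (t11 unchanged, t8 unchanged); cached -10 stands.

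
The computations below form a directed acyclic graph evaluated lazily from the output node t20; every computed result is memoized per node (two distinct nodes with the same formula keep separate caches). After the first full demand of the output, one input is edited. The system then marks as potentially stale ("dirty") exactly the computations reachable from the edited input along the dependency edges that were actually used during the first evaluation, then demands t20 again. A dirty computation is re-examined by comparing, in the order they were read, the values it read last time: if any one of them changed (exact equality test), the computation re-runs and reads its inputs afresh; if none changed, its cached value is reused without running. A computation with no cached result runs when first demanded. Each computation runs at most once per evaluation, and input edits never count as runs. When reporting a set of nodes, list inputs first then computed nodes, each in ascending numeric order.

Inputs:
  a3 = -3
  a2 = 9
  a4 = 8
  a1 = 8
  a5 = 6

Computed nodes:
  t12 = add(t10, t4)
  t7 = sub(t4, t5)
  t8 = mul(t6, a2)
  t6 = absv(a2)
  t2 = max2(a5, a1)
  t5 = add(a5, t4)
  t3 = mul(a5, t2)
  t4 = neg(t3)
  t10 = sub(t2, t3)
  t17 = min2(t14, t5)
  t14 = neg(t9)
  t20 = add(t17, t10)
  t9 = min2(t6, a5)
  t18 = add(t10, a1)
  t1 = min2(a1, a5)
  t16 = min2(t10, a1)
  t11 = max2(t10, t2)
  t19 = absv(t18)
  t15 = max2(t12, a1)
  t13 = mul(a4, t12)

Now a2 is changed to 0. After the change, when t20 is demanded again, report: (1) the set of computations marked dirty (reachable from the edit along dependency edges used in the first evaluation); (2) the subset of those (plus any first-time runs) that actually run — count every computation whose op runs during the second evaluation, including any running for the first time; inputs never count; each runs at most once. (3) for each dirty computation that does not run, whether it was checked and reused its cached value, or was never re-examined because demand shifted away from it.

First demand of the output computes:
  t2 = max2(6, 8) = 8
  t3 = mul(6, 8) = 48
  t4 = neg(48) = -48
  t5 = add(6, -48) = -42
  t6 = absv(9) = 9
  t9 = min2(9, 6) = 6
  t10 = sub(8, 48) = -40
  t14 = neg(6) = -6
  t17 = min2(-6, -42) = -42
  t20 = add(-42, -40) = -82

After the edit, cleaning proceeds:
  t6: a read changed (a2 9->0) — executes, giving 0.
  t9: a read changed (t6 9->0) — executes, giving 0.
  t14: a read changed (t9 6->0) — executes, giving 0.
  t17: a read changed (t14 -6->0) — executes, giving -42 — identical to its old value.
  t20: dirty, but its reads are unchanged (t17 unchanged, t10 unchanged); cached -82 stands.

Note the absorption at t17: it re-runs yet its value is the same, leaving the output's value untouched.

The edit dirties: t6, t9, t14, t17, t20.
4 computations run: t6, t9, t14, t17.
Cache hits after checking: t20.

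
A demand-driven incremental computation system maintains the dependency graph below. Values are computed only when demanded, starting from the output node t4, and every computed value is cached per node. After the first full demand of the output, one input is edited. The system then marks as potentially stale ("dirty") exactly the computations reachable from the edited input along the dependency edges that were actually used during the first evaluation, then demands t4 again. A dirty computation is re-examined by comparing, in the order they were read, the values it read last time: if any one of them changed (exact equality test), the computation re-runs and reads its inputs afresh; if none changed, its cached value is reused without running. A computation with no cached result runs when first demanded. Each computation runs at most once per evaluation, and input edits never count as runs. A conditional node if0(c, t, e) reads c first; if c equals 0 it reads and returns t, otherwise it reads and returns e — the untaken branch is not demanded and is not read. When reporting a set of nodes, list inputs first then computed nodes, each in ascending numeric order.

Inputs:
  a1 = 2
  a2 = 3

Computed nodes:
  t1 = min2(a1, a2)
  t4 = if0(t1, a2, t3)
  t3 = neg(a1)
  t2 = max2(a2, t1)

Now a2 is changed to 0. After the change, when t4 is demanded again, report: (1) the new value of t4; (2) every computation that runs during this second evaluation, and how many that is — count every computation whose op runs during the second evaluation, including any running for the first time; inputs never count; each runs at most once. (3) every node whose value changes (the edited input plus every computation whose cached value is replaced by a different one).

New value of t4: 0.
Computations that run: t1, t4 — 2 in total.
Values that change: a2, t1, t4.

First evaluation (everything demanded from the output):
  t1 = min2(2, 3) = 2
  t3 = neg(2) = -2
  t4 = if0(t1=2 -> else branch t3) = -2

Propagation after the edit:
  t1: runs — a2 3->0; result 0.
  t4: runs — t1 2->0; result 0.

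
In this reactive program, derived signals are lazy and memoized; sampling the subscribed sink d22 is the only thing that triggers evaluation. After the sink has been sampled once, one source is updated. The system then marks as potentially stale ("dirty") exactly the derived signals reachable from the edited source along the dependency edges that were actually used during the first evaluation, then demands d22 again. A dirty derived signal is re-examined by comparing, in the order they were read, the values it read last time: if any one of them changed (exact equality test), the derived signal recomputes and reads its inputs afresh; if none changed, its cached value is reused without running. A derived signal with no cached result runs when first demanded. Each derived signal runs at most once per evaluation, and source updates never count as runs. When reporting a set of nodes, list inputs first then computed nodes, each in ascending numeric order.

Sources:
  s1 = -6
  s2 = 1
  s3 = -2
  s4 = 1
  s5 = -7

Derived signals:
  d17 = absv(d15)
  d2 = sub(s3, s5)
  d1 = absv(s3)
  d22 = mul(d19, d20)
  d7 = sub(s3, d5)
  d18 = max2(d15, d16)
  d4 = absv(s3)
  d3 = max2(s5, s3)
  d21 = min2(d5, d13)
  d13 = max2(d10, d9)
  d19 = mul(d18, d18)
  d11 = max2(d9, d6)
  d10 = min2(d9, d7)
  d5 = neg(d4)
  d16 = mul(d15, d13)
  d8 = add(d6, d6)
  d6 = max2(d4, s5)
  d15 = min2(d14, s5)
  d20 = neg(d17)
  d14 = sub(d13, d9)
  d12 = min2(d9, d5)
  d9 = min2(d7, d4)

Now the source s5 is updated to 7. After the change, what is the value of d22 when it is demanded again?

Demanding d22 again yields 0.
Note where the cutoff bites: d19 is checked, finds nothing changed, and keeps its cache.

First demand of the output computes:
  d4 = absv(-2) = 2
  d5 = neg(2) = -2
  d7 = sub(-2, -2) = 0
  d9 = min2(0, 2) = 0
  d10 = min2(0, 0) = 0
  d13 = max2(0, 0) = 0
  d14 = sub(0, 0) = 0
  d15 = min2(0, -7) = -7
  d16 = mul(-7, 0) = 0
  d17 = absv(-7) = 7
  d18 = max2(-7, 0) = 0
  d19 = mul(0, 0) = 0
  d20 = neg(7) = -7
  d22 = mul(0, -7) = 0

After the edit, cleaning proceeds:
  d15: a read changed (s5 -7->7) — executes, giving 0.
  d16: a read changed (d15 -7->0) — executes, giving 0 — identical to its old value.
  d17: a read changed (d15 -7->0) — executes, giving 0.
  d18: a read changed (d15 -7->0) — executes, giving 0 — identical to its old value.
  d19: dirty, but its reads are unchanged (d18 unchanged, d18 unchanged); cached 0 stands.
  d20: a read changed (d17 7->0) — executes, giving 0.
  d22: a read changed (d20 -7->0) — executes, giving 0 — identical to its old value.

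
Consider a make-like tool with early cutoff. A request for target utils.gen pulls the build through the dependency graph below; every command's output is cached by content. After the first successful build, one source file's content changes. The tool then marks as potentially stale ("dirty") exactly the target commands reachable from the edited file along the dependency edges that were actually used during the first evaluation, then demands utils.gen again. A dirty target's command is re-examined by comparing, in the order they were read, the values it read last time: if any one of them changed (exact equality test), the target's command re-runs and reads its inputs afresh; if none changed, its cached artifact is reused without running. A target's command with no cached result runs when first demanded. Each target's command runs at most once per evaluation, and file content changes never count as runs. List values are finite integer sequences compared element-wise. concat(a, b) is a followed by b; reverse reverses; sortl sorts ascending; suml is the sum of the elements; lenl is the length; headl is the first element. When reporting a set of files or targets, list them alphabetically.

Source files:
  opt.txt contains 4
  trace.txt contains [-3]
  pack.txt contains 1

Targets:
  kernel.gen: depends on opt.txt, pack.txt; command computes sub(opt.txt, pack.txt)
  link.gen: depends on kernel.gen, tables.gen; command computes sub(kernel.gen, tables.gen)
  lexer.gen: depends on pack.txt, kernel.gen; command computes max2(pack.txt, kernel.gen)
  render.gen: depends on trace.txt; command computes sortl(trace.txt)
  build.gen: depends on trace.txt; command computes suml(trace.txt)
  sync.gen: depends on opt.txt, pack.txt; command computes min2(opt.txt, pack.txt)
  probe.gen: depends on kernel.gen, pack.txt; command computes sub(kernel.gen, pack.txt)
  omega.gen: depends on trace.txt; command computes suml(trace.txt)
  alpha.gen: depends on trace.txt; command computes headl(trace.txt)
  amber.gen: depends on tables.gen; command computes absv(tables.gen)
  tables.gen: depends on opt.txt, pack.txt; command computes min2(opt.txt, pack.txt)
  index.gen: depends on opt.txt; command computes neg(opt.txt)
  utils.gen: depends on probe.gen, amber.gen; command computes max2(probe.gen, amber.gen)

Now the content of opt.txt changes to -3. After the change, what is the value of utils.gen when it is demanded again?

First demand of the output computes:
  kernel.gen = sub(4, 1) = 3
  probe.gen = sub(3, 1) = 2
  tables.gen = min2(4, 1) = 1
  amber.gen = absv(1) = 1
  utils.gen = max2(2, 1) = 2

After the edit, cleaning proceeds:
  kernel.gen: a read changed (opt.txt 4->-3) — executes, giving -4.
  probe.gen: a read changed (kernel.gen 3->-4) — executes, giving -5.
  tables.gen: a read changed (opt.txt 4->-3) — executes, giving -3.
  amber.gen: a read changed (tables.gen 1->-3) — executes, giving 3.
  utils.gen: a read changed (probe.gen 2->-5; amber.gen 1->3) — executes, giving 3.

Demanding utils.gen again yields 3.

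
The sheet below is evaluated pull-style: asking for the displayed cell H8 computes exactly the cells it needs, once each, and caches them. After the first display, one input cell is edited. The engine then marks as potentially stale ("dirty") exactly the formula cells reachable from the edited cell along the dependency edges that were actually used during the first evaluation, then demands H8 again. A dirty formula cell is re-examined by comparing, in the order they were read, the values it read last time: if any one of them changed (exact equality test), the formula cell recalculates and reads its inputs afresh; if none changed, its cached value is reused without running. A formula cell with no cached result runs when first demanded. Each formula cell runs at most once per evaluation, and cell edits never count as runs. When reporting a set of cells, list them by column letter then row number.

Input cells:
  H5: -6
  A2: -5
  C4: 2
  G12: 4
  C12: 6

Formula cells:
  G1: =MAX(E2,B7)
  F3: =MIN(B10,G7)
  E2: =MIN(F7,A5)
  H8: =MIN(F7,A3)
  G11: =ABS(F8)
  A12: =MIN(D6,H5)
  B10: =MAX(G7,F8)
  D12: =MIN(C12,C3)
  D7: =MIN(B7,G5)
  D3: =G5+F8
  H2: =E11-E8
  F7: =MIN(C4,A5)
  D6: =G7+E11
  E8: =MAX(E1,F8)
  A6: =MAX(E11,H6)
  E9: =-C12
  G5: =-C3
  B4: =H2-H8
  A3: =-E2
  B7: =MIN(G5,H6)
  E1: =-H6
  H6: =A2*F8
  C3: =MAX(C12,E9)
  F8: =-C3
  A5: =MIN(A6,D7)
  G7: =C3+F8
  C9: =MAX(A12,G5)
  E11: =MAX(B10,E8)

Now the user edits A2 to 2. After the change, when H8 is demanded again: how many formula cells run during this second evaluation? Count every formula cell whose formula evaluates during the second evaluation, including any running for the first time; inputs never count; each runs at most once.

First demand of the output computes:
  E9 = -(6) = -6
  C3 = MAX(6, -6) = 6
  F8 = -(6) = -6
  G5 = -(6) = -6
  G7 = 6 + -6 = 0
  B10 = MAX(0, -6) = 0
  H6 = -5 * -6 = 30
  B7 = MIN(-6, 30) = -6
  D7 = MIN(-6, -6) = -6
  E1 = -(30) = -30
  E8 = MAX(-30, -6) = -6
  E11 = MAX(0, -6) = 0
  A6 = MAX(0, 30) = 30
  A5 = MIN(30, -6) = -6
  F7 = MIN(2, -6) = -6
  E2 = MIN(-6, -6) = -6
  A3 = -(-6) = 6
  H8 = MIN(-6, 6) = -6

After the edit, cleaning proceeds:
  H6: a read changed (A2 -5->2) — executes, giving -12.
  B7: a read changed (H6 30->-12) — executes, giving -12.
  D7: a read changed (B7 -6->-12) — executes, giving -12.
  E1: a read changed (H6 30->-12) — executes, giving 12.
  E8: a read changed (E1 -30->12) — executes, giving 12.
  E11: a read changed (E8 -6->12) — executes, giving 12.
  A6: a read changed (E11 0->12; H6 30->-12) — executes, giving 12.
  A5: a read changed (A6 30->12; D7 -6->-12) — executes, giving -12.
  F7: a read changed (A5 -6->-12) — executes, giving -12.
  E2: a read changed (F7 -6->-12; A5 -6->-12) — executes, giving -12.
  A3: a read changed (E2 -6->-12) — executes, giving 12.
  H8: a read changed (F7 -6->-12; A3 6->12) — executes, giving -12.

12 formula cells run: A3, A5, A6, B7, D7, E1, E2, E8, E11, F7, H6, H8.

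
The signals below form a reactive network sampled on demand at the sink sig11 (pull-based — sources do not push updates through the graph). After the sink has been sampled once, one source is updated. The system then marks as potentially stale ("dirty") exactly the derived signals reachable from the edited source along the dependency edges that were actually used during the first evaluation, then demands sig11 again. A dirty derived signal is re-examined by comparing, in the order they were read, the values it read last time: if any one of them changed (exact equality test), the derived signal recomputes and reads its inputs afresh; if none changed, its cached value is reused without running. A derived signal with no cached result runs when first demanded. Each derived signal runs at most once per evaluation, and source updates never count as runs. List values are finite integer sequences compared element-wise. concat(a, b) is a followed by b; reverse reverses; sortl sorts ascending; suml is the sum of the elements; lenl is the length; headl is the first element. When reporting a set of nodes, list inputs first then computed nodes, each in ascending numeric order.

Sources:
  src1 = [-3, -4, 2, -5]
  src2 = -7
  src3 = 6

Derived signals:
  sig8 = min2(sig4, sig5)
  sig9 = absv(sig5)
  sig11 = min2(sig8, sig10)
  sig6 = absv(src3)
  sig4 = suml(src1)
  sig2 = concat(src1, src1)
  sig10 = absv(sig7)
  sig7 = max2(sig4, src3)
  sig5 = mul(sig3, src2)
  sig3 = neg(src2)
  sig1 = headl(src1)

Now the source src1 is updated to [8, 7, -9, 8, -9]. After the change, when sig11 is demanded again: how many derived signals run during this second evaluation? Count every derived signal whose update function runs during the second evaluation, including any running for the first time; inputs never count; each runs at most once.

Initial pass — values computed on the first demand:
  sig3 = neg(-7) = 7
  sig4 = suml([-3, -4, 2, -5]) = -10
  sig5 = mul(7, -7) = -49
  sig7 = max2(-10, 6) = 6
  sig8 = min2(-10, -49) = -49
  sig10 = absv(6) = 6
  sig11 = min2(-49, 6) = -49

Second demand — change propagation:
  sig4: re-runs because src1 [-3, -4, 2, -5]->[8, 7, -9, 8, -9]; new result 5.
  sig7: re-runs because sig4 -10->5; new result 6 (unchanged).
  sig8: re-runs because sig4 -10->5; new result -49 (unchanged).
  sig10: re-examined; everything it read last time is the same (sig7 unchanged) — cache 6 kept, no run.
  sig11: re-examined; everything it read last time is the same (sig8 unchanged, sig10 unchanged) — cache -49 kept, no run.

The important point: at sig10 every value read last time is unchanged, so the dirty flag clears without a run.

Run set: sig4, sig7, sig8 (3 run).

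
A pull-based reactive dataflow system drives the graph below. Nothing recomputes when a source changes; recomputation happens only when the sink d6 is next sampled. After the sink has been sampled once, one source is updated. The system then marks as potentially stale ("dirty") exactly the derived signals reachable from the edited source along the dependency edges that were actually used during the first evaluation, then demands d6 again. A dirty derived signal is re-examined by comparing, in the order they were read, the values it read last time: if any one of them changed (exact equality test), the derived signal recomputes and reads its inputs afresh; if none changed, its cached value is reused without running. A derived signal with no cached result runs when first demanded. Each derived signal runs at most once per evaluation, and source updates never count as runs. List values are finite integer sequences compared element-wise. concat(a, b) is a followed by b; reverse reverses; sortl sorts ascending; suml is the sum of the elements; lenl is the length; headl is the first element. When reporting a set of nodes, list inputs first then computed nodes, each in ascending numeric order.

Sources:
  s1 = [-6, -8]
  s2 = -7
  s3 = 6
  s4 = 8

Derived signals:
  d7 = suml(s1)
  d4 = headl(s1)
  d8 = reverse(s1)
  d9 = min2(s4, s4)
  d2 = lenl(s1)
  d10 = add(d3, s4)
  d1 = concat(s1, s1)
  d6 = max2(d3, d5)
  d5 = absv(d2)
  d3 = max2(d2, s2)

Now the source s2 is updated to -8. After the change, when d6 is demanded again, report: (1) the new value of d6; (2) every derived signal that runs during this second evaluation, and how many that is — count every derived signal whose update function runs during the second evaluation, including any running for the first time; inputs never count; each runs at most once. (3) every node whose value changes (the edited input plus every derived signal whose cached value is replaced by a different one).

First evaluation (everything demanded from the output):
  d2 = lenl([-6, -8]) = 2
  d3 = max2(2, -7) = 2
  d5 = absv(2) = 2
  d6 = max2(2, 2) = 2

Propagation after the edit:
  d3: runs — s2 -7->-8; result 2 (same value as before).
  d6: checked — values it read are unchanged (d3 unchanged, d5 unchanged); reused cached 2 without running.

Key observation: the change is absorbed at d3 — it re-runs but produces the same value, and the output's value is unchanged.

New value of d6: 2.
Derived signals that run: d3 — 1 in total.
Values that change: s2.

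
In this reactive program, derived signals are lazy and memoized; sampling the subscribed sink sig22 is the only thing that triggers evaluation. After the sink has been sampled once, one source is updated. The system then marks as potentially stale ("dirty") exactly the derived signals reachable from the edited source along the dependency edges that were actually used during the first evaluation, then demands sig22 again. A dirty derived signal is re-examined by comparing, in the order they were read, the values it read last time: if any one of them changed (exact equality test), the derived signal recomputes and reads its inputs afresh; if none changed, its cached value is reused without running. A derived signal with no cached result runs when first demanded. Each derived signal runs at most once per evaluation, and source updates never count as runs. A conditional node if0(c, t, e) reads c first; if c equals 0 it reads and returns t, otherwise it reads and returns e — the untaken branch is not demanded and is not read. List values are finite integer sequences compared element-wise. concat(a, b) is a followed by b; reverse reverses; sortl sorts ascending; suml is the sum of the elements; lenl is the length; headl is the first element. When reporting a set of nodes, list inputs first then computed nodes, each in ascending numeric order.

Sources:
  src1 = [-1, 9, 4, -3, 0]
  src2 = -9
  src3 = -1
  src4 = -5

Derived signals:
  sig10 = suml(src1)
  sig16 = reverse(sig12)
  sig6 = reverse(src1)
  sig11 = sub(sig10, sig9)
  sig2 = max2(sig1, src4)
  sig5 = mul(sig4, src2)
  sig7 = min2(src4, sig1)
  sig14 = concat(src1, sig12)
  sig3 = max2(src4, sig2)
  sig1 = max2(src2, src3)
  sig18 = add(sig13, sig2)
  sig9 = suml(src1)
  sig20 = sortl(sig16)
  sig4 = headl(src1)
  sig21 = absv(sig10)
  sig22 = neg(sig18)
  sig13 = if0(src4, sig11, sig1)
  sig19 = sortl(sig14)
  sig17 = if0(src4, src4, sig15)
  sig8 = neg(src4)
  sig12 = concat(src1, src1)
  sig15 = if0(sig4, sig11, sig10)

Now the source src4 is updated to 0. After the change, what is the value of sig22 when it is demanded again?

Demanding sig22 again yields 0.
Note the branch switch — sig9, sig10, sig11 had no cache and run now for the first time.

First demand of the output computes:
  sig1 = max2(-9, -1) = -1
  sig2 = max2(-1, -5) = -1
  sig13 = if0(src4=-5 -> else branch sig1) = -1
  sig18 = add(-1, -1) = -2
  sig22 = neg(-2) = 2

After the edit, cleaning proceeds:
  sig2: a read changed (src4 -5->0) — executes, giving 0.
  sig9: had never run; runs now, result 9.
  sig10: had never run; runs now, result 9.
  sig11: had never run; runs now, result 0.
  sig13: a read changed (src4 -5->0) — executes, giving 0.
  sig18: a read changed (sig13 -1->0; sig2 -1->0) — executes, giving 0.
  sig22: a read changed (sig18 -2->0) — executes, giving 0.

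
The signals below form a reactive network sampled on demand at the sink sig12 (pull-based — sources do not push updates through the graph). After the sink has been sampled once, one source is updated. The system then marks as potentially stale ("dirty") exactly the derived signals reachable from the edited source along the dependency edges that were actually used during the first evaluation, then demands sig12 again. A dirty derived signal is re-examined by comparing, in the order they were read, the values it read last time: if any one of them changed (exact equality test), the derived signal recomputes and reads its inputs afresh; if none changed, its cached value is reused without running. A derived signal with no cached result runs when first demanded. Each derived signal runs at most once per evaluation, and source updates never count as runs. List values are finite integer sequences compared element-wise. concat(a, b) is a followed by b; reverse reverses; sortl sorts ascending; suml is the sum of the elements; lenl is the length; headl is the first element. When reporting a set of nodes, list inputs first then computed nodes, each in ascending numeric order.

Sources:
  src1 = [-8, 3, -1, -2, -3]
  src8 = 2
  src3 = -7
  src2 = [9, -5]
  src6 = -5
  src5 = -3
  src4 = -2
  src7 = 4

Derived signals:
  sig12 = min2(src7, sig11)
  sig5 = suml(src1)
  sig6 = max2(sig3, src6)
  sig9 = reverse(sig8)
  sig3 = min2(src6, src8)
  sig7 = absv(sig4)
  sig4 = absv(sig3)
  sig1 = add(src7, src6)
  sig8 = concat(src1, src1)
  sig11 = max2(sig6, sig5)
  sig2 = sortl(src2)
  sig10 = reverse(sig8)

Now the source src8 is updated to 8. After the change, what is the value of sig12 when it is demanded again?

Initial pass — values computed on the first demand:
  sig3 = min2(-5, 2) = -5
  sig5 = suml([-8, 3, -1, -2, -3]) = -11
  sig6 = max2(-5, -5) = -5
  sig11 = max2(-5, -11) = -5
  sig12 = min2(4, -5) = -5

Second demand — change propagation:
  sig3: re-runs because src8 2->8; new result -5 (unchanged).
  sig6: re-examined; everything it read last time is the same (sig3 unchanged, src6 unchanged) — cache -5 kept, no run.
  sig11: re-examined; everything it read last time is the same (sig6 unchanged, sig5 unchanged) — cache -5 kept, no run.
  sig12: re-examined; everything it read last time is the same (src7 unchanged, sig11 unchanged) — cache -5 kept, no run.

The important point: sig3 recomputes to an identical value, and the output ends up unchanged.

sig12 now evaluates to -5.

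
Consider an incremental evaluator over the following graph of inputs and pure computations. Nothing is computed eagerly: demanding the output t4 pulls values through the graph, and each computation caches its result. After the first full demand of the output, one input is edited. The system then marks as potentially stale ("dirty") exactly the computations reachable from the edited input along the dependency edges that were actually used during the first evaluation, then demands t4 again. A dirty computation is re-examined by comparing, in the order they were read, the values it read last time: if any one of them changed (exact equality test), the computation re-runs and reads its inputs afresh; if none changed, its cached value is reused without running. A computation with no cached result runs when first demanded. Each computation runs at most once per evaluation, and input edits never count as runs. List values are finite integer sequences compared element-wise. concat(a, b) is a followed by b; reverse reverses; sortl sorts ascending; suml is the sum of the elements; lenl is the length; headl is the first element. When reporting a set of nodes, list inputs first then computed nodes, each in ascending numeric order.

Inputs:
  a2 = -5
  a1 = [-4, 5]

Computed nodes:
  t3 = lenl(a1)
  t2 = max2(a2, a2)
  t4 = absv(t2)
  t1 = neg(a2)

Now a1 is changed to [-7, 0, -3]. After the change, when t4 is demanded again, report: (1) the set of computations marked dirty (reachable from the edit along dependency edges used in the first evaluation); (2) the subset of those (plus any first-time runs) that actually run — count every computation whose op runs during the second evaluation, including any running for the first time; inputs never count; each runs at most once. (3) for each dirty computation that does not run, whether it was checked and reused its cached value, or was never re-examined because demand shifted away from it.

Initial pass — values computed on the first demand:
  t2 = max2(-5, -5) = -5
  t4 = absv(-5) = 5

Second demand — change propagation:
  no demanded computation ever read a1, so the edit dirties nothing and nothing runs.

The important point: nothing the output needs ever reads a1, so the edit is invisible to it.

Dirty set: none.
Run set: none (0 run).
All dirty computations ended up running.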